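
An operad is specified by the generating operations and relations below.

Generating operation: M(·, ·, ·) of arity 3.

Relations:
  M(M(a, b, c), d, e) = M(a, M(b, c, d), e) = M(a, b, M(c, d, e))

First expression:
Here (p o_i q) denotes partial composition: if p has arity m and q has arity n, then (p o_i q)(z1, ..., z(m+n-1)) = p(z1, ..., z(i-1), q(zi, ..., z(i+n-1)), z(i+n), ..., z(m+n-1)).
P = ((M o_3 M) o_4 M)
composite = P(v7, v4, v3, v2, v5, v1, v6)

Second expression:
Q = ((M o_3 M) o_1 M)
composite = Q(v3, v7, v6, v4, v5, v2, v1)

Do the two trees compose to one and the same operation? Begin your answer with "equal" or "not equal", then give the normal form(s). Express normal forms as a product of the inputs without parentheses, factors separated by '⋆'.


not equal; first: v7 ⋆ v4 ⋆ v3 ⋆ v2 ⋆ v5 ⋆ v1 ⋆ v6; second: v3 ⋆ v7 ⋆ v6 ⋆ v4 ⋆ v5 ⋆ v2 ⋆ v1

In normal form, the first expression is v7 ⋆ v4 ⋆ v3 ⋆ v2 ⋆ v5 ⋆ v1 ⋆ v6
In normal form, the second expression is v3 ⋆ v7 ⋆ v6 ⋆ v4 ⋆ v5 ⋆ v2 ⋆ v1
The normal forms differ: not equal.


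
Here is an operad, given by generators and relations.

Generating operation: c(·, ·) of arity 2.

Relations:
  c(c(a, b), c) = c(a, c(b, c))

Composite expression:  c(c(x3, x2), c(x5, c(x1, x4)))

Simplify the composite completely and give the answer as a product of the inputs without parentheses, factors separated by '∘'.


x3 ∘ x2 ∘ x5 ∘ x1 ∘ x4

Every regrouping of c is equal, so read the x-inputs in written order.
c(x3, x2) reduces to x3 ∘ x2
c(x1, x4) reduces to x1 ∘ x4
c(x5, c(x1, x4)) reduces to x5 ∘ x1 ∘ x4
c(c(x3, x2), c(x5, c(x1, x4))) reduces to x3 ∘ x2 ∘ x5 ∘ x1 ∘ x4


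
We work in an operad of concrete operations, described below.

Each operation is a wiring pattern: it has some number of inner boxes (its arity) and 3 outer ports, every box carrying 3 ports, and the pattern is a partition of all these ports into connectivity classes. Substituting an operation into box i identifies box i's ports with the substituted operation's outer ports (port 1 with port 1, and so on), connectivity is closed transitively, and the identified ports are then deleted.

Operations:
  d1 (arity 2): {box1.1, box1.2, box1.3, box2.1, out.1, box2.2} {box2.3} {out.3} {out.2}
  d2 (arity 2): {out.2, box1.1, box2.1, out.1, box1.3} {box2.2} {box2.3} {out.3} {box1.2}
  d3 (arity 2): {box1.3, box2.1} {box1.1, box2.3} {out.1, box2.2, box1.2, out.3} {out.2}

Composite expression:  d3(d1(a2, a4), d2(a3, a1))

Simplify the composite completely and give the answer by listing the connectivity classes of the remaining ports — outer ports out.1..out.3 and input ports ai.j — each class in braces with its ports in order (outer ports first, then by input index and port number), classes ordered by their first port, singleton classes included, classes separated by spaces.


{out.1, out.3, a1.1, a3.1, a3.3} {out.2} {a1.2} {a1.3} {a2.1, a2.2, a2.3, a4.1, a4.2} {a3.2} {a4.3}

Substituting into d3 glues patterns; closure does the rest.
the subtree at d1 composes to {out.1, a2.1, a2.2, a2.3, a4.1, a4.2} {out.2} {out.3} {a4.3} on (a2, a4); out.j = own outer ports
the subtree at d2 composes to {out.1, out.2, a1.1, a3.1, a3.3} {out.3} {a1.2} {a1.3} {a3.2} on (a3, a1); out.j = own outer ports
the subtree at d3 composes to {out.1, out.3, a1.1, a3.1, a3.3} {out.2} {a1.2} {a1.3} {a2.1, a2.2, a2.3, a4.1, a4.2} {a3.2} {a4.3} on (a2, a4, a3, a1); out.j = own outer ports


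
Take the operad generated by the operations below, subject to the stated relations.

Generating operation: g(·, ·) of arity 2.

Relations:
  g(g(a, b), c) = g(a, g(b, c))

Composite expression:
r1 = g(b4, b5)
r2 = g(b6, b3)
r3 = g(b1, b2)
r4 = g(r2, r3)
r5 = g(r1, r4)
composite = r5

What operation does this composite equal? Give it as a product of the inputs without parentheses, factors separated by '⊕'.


b4 ⊕ b5 ⊕ b6 ⊕ b3 ⊕ b1 ⊕ b2


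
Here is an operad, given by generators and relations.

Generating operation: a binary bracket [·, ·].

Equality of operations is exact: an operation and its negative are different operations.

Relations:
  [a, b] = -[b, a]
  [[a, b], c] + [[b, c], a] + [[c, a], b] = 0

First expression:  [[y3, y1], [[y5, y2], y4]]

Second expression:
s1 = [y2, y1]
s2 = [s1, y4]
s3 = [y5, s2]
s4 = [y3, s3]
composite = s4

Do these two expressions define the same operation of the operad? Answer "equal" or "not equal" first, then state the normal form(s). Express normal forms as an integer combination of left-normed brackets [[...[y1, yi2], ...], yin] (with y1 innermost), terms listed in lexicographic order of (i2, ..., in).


not equal; the first gives [[[[y1, y3], y2], y5], y4] - [[[[y1, y3], y4], y2], y5] + [[[[y1, y3], y4], y5], y2] - [[[[y1, y3], y5], y2], y4] and the second -[[[[y1, y2], y4], y5], y3]

The first expression reduces to [[[[y1, y3], y2], y5], y4] - [[[[y1, y3], y4], y2], y5] + [[[[y1, y3], y4], y5], y2] - [[[[y1, y3], y5], y2], y4]
The second expression reduces to -[[[[y1, y2], y4], y5], y3]
Distinct normal forms: not equal.


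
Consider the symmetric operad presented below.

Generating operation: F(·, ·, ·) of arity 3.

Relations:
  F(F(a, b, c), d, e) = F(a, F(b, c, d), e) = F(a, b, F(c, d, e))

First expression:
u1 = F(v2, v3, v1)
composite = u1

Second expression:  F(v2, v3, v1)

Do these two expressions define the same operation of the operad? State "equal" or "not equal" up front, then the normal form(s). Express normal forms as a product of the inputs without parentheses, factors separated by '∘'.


equal: each reduces to v2 ∘ v3 ∘ v1

The first expression reduces to v2 ∘ v3 ∘ v1
The second expression reduces to v2 ∘ v3 ∘ v1
Identical normal forms: equal.


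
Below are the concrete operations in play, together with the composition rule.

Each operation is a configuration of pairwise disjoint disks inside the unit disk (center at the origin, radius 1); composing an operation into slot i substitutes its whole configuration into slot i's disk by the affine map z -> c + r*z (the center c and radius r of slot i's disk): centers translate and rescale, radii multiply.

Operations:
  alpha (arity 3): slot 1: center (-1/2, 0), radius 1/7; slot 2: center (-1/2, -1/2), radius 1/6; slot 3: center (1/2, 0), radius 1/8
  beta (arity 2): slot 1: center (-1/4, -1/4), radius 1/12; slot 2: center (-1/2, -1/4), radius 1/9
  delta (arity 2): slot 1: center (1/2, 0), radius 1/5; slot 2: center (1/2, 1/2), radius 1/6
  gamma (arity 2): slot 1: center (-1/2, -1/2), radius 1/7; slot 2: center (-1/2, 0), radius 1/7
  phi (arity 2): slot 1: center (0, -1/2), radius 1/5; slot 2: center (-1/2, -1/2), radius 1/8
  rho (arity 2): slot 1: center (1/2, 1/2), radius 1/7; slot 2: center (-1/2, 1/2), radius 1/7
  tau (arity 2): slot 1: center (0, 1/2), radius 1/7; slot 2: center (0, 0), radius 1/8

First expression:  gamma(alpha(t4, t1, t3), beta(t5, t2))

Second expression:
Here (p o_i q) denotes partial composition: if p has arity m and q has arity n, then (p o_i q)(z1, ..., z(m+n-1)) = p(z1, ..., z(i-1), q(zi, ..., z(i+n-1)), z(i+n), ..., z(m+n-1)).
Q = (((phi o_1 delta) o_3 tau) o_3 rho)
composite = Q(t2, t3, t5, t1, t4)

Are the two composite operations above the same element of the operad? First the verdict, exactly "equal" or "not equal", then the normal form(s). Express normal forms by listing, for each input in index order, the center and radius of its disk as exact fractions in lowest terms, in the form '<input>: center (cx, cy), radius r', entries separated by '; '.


not equal: they reduce to t1: center (-4/7, -4/7), radius 1/42; t2: center (-4/7, -1/28), radius 1/63; t3: center (-3/7, -1/2), radius 1/56; t4: center (-4/7, -1/2), radius 1/49; t5: center (-15/28, -1/28), radius 1/84 and t1: center (-57/112, -3/7), radius 1/392; t2: center (1/10, -1/2), radius 1/25; t3: center (1/10, -2/5), radius 1/30; t4: center (-1/2, -1/2), radius 1/64; t5: center (-55/112, -3/7), radius 1/392

Normal form of the first expression: t1: center (-4/7, -4/7), radius 1/42; t2: center (-4/7, -1/28), radius 1/63; t3: center (-3/7, -1/2), radius 1/56; t4: center (-4/7, -1/2), radius 1/49; t5: center (-15/28, -1/28), radius 1/84
Normal form of the second expression: t1: center (-57/112, -3/7), radius 1/392; t2: center (1/10, -1/2), radius 1/25; t3: center (1/10, -2/5), radius 1/30; t4: center (-1/2, -1/2), radius 1/64; t5: center (-55/112, -3/7), radius 1/392
Different reductions; not equal.


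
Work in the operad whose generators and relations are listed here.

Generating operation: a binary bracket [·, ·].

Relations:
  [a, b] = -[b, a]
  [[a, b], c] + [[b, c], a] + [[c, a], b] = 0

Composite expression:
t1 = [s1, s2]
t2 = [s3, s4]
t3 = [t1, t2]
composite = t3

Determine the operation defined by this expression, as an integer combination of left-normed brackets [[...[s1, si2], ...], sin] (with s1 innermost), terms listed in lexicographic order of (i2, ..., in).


[[[s1, s2], s3], s4] - [[[s1, s2], s4], s3]

Expand each bracket as ab - ba; the s1-initial words give the coefficients.
Composite bracket: [[s1, s2], [s3, s4]]
Full expansion: 8 signed words from ab - ba (2^3 = 8).
The s1-initial words carry the normal form:
  the word s1s2s3s4 carries sign +1 and contributes +[[[s1, s2], s3], s4]
  the word s1s2s4s3 carries sign -1 and contributes -[[[s1, s2], s4], s3]


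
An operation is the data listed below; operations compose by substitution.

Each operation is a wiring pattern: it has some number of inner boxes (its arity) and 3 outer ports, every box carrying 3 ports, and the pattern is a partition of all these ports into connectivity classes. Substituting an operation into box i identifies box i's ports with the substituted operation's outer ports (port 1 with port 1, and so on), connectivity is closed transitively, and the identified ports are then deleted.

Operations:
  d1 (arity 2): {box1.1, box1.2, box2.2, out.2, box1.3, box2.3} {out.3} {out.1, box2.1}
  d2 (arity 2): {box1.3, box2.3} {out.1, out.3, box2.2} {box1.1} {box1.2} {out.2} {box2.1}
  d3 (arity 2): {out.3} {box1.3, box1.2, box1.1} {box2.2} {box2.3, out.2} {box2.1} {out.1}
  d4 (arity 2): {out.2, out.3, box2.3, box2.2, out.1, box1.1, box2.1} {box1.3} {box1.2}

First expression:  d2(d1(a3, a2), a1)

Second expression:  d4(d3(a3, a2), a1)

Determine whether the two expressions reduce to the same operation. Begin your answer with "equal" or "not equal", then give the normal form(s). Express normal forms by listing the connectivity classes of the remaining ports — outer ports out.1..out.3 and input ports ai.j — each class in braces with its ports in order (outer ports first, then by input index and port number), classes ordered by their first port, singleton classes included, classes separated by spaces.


not equal; first: {out.1, out.3, a1.2} {out.2} {a1.1} {a1.3} {a2.1} {a2.2, a2.3, a3.1, a3.2, a3.3}; second: {out.1, out.2, out.3, a1.1, a1.2, a1.3} {a2.1} {a2.2} {a2.3} {a3.1, a3.2, a3.3}


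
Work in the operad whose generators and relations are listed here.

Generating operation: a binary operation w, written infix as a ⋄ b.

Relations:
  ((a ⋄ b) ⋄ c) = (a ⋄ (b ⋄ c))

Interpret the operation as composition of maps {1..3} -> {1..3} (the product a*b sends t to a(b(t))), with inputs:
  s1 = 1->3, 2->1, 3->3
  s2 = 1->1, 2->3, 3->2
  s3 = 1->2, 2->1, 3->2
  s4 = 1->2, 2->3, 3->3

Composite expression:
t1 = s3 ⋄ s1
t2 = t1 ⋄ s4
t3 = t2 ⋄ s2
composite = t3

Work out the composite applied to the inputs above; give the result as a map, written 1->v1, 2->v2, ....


1->2, 2->2, 3->2

(s3 ⋄ s1) = 1->2, 2->2, 3->2
((s3 ⋄ s1) ⋄ s4) = 1->2, 2->2, 3->2
(((s3 ⋄ s1) ⋄ s4) ⋄ s2) = 1->2, 2->2, 3->2


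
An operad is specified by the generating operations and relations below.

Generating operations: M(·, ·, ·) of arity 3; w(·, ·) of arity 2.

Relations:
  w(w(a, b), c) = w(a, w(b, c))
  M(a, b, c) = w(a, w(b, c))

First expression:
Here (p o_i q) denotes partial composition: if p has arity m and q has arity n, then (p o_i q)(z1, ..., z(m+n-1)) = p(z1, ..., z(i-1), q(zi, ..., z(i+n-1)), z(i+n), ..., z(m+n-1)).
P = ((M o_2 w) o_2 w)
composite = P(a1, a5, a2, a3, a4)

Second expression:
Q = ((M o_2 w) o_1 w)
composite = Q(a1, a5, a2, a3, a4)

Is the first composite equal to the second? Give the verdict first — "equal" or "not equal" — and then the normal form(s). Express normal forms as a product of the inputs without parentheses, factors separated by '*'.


equal; the common form is a1 * a5 * a2 * a3 * a4

The first expression, normalized: a1 * a5 * a2 * a3 * a4
The second expression, normalized: a1 * a5 * a2 * a3 * a4
One common form — equal.


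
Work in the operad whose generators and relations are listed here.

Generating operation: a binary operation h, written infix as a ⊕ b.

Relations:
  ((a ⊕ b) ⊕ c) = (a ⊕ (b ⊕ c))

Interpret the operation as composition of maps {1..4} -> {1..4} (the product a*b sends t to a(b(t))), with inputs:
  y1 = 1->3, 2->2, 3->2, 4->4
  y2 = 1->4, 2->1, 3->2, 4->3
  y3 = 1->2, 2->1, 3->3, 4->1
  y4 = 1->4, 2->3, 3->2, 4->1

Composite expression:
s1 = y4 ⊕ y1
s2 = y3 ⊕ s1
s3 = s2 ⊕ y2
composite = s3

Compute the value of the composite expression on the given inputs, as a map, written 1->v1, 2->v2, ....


1->2, 2->1, 3->3, 4->3

(y4 ⊕ y1) = 1->2, 2->3, 3->3, 4->1
(y3 ⊕ (y4 ⊕ y1)) = 1->1, 2->3, 3->3, 4->2
((y3 ⊕ (y4 ⊕ y1)) ⊕ y2) = 1->2, 2->1, 3->3, 4->3


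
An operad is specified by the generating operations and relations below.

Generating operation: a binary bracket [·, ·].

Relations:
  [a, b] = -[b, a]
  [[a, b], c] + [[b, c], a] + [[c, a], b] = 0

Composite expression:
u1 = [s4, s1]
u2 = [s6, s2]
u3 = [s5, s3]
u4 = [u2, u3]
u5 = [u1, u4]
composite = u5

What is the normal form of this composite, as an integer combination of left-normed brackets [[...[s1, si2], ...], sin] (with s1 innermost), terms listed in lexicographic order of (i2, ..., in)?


Antisymmetry and Jacobi reduce to s1-anchored left-normed brackets.
Composite bracket: [[s4, s1], [[s6, s2], [s5, s3]]]
The bracket unfolds into 32 signed words via [a, b] = ab - ba (2^5 = 32).
Coefficients come from the s1-initial words:
  s1s4s2s6s3s5 (sign -1) contributes -[[[[[s1, s4], s2], s6], s3], s5]
  s1s4s2s6s5s3 (sign +1) contributes +[[[[[s1, s4], s2], s6], s5], s3]
  s1s4s3s5s2s6 (sign +1) contributes +[[[[[s1, s4], s3], s5], s2], s6]
  s1s4s3s5s6s2 (sign -1) contributes -[[[[[s1, s4], s3], s5], s6], s2]
  s1s4s5s3s2s6 (sign -1) contributes -[[[[[s1, s4], s5], s3], s2], s6]
  s1s4s5s3s6s2 (sign +1) contributes +[[[[[s1, s4], s5], s3], s6], s2]
  s1s4s6s2s3s5 (sign +1) contributes +[[[[[s1, s4], s6], s2], s3], s5]
  s1s4s6s2s5s3 (sign -1) contributes -[[[[[s1, s4], s6], s2], s5], s3]

-[[[[[s1, s4], s2], s6], s3], s5] + [[[[[s1, s4], s2], s6], s5], s3] + [[[[[s1, s4], s3], s5], s2], s6] - [[[[[s1, s4], s3], s5], s6], s2] - [[[[[s1, s4], s5], s3], s2], s6] + [[[[[s1, s4], s5], s3], s6], s2] + [[[[[s1, s4], s6], s2], s3], s5] - [[[[[s1, s4], s6], s2], s5], s3]


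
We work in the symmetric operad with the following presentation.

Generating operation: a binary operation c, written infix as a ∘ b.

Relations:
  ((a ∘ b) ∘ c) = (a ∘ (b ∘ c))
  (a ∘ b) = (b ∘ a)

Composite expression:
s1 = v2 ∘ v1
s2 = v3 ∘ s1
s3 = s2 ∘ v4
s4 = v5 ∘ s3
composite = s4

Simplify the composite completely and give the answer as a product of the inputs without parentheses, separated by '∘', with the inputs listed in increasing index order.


With c associative and commutative, the v-input set is all that matters.
(v2 ∘ v1) linearizes to v2 ∘ v1
(v3 ∘ (v2 ∘ v1)) linearizes to v3 ∘ v2 ∘ v1
((v3 ∘ (v2 ∘ v1)) ∘ v4) linearizes to v3 ∘ v2 ∘ v1 ∘ v4
(v5 ∘ ((v3 ∘ (v2 ∘ v1)) ∘ v4)) linearizes to v5 ∘ v3 ∘ v2 ∘ v1 ∘ v4
rearranged into index order: v1 ∘ v2 ∘ v3 ∘ v4 ∘ v5

v1 ∘ v2 ∘ v3 ∘ v4 ∘ v5


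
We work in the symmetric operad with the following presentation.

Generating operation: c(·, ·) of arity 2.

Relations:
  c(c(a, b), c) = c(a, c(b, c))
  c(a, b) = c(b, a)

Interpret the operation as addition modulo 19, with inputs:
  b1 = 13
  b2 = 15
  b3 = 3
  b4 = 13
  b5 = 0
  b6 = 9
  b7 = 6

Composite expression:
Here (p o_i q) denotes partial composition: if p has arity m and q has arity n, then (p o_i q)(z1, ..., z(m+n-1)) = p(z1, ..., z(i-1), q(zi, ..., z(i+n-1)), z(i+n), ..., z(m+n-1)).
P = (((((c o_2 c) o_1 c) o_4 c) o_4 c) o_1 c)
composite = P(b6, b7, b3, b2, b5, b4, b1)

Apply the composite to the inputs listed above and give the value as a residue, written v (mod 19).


2 (mod 19)

c(b6, b7) = 15
c(c(b6, b7), b3) = 18
c(b5, b4) = 13
c(c(b5, b4), b1) = 7
c(b2, c(c(b5, b4), b1)) = 3
c(c(c(b6, b7), b3), c(b2, c(c(b5, b4), b1))) = 2


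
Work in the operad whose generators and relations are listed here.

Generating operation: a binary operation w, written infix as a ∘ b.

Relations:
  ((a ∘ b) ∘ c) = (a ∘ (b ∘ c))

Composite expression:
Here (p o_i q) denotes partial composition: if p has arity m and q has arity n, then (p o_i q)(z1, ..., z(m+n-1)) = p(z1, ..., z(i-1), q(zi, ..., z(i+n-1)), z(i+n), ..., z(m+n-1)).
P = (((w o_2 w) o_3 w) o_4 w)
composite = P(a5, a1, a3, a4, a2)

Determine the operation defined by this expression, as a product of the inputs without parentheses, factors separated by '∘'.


a5 ∘ a1 ∘ a3 ∘ a4 ∘ a2

Under associativity of w, the answer is the a's in reading order.
(a4 ∘ a2) spells out as a4 ∘ a2
(a3 ∘ (a4 ∘ a2)) spells out as a3 ∘ a4 ∘ a2
(a1 ∘ (a3 ∘ (a4 ∘ a2))) spells out as a1 ∘ a3 ∘ a4 ∘ a2
(a5 ∘ (a1 ∘ (a3 ∘ (a4 ∘ a2)))) spells out as a5 ∘ a1 ∘ a3 ∘ a4 ∘ a2


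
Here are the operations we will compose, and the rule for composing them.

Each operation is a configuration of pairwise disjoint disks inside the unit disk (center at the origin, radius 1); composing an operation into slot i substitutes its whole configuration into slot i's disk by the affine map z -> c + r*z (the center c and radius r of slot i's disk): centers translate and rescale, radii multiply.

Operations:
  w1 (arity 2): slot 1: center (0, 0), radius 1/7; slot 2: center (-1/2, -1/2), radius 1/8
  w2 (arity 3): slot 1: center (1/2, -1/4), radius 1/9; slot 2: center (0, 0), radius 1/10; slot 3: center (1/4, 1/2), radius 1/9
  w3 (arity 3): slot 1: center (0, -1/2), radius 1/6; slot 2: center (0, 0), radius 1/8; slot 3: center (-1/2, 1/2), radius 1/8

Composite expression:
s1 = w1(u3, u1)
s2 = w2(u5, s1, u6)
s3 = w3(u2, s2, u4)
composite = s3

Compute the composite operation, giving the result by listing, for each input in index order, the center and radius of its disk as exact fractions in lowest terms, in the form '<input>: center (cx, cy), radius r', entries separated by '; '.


u1: center (-1/160, -1/160), radius 1/640; u2: center (0, -1/2), radius 1/6; u3: center (0, 0), radius 1/560; u4: center (-1/2, 1/2), radius 1/8; u5: center (1/16, -1/32), radius 1/72; u6: center (1/32, 1/16), radius 1/72

Nesting under w3 composes maps z -> c + r*z down each u-path.
u2: after 1 affine step, its disk has center (0, -1/2), radius 1/6
u5: after 2 affine steps, its disk has center (1/16, -1/32), radius 1/72
u3: after 3 affine steps, its disk has center (0, 0), radius 1/560
u1: after 3 affine steps, its disk has center (-1/160, -1/160), radius 1/640
u6: after 2 affine steps, its disk has center (1/32, 1/16), radius 1/72
u4: after 1 affine step, its disk has center (-1/2, 1/2), radius 1/8


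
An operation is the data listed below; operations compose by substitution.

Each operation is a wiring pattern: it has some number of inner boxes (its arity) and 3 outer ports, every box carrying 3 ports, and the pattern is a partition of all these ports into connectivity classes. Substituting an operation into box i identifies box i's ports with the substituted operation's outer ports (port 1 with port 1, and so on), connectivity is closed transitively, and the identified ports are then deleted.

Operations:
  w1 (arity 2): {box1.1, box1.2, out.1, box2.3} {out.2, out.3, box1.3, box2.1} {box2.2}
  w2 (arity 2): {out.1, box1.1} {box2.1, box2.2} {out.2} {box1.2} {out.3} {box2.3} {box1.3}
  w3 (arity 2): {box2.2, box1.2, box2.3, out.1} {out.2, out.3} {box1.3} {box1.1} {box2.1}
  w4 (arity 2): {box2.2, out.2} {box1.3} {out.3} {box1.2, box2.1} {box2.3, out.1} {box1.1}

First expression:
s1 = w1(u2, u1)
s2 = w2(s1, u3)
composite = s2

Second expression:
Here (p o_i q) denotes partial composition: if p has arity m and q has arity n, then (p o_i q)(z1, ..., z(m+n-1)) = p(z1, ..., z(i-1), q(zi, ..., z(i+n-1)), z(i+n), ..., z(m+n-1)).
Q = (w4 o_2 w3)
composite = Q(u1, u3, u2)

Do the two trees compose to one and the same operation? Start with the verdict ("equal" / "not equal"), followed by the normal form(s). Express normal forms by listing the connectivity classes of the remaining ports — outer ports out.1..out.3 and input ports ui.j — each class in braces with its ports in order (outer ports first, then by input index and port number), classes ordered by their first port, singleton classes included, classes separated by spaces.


not equal: they reduce to {out.1, u1.3, u2.1, u2.2} {out.2} {out.3} {u1.1, u2.3} {u1.2} {u3.1, u3.2} {u3.3} and {out.1, out.2} {out.3} {u1.1} {u1.2, u2.2, u2.3, u3.2} {u1.3} {u2.1} {u3.1} {u3.3}

The first expression reduces to {out.1, u1.3, u2.1, u2.2} {out.2} {out.3} {u1.1, u2.3} {u1.2} {u3.1, u3.2} {u3.3}
The second expression reduces to {out.1, out.2} {out.3} {u1.1} {u1.2, u2.2, u2.3, u3.2} {u1.3} {u2.1} {u3.1} {u3.3}
The forms do not match — not equal.


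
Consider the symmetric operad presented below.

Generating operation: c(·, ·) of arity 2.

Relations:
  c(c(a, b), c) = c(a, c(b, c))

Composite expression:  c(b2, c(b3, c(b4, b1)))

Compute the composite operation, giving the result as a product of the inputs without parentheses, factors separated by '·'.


Every regrouping of c is equal, so read the b-inputs in written order.
c(b4, b1) spells out as b4 · b1
c(b3, c(b4, b1)) spells out as b3 · b4 · b1
c(b2, c(b3, c(b4, b1))) spells out as b2 · b3 · b4 · b1

b2 · b3 · b4 · b1


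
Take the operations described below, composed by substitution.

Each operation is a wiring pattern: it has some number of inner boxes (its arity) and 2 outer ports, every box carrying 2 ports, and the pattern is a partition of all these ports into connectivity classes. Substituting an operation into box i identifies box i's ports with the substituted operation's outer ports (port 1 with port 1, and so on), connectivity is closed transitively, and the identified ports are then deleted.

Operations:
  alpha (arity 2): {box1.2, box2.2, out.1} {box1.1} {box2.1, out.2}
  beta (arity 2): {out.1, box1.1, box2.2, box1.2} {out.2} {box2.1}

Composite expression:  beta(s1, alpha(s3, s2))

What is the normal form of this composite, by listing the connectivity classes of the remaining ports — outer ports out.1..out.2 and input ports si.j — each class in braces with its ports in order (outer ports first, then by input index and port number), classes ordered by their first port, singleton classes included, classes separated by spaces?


Two ports join when wires chain via beta-identified ports.
the subtree at alpha composes to {out.1, s2.2, s3.2} {out.2, s2.1} {s3.1} on (s3, s2); out.j = own outer ports
the subtree at beta composes to {out.1, s1.1, s1.2, s2.1} {out.2} {s2.2, s3.2} {s3.1} on (s1, s3, s2); out.j = own outer ports

{out.1, s1.1, s1.2, s2.1} {out.2} {s2.2, s3.2} {s3.1}


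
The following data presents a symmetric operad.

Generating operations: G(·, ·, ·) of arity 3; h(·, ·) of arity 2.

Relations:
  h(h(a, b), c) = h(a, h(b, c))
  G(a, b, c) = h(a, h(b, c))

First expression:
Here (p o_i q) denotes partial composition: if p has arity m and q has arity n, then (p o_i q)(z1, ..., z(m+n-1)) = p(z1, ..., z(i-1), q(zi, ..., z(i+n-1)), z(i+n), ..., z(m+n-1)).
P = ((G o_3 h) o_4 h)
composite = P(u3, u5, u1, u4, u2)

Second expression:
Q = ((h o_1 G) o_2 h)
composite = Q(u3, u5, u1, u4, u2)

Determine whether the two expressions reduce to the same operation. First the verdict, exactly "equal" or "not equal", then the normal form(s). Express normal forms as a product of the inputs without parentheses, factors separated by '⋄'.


equal — both sides give u3 ⋄ u5 ⋄ u1 ⋄ u4 ⋄ u2

Normal form of the first expression: u3 ⋄ u5 ⋄ u1 ⋄ u4 ⋄ u2
Normal form of the second expression: u3 ⋄ u5 ⋄ u1 ⋄ u4 ⋄ u2
The normal forms match — equal.


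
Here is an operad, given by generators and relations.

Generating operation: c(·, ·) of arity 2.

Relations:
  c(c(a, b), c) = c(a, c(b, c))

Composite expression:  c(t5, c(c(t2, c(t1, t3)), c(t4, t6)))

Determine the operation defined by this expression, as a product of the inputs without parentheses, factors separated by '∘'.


t5 ∘ t2 ∘ t1 ∘ t3 ∘ t4 ∘ t6

Under associativity of c, the answer is the t's in reading order.
c(t1, t3) flattens to t1 ∘ t3
c(t2, c(t1, t3)) flattens to t2 ∘ t1 ∘ t3
c(t4, t6) flattens to t4 ∘ t6
c(c(t2, c(t1, t3)), c(t4, t6)) flattens to t2 ∘ t1 ∘ t3 ∘ t4 ∘ t6
c(t5, c(c(t2, c(t1, t3)), c(t4, t6))) flattens to t5 ∘ t2 ∘ t1 ∘ t3 ∘ t4 ∘ t6


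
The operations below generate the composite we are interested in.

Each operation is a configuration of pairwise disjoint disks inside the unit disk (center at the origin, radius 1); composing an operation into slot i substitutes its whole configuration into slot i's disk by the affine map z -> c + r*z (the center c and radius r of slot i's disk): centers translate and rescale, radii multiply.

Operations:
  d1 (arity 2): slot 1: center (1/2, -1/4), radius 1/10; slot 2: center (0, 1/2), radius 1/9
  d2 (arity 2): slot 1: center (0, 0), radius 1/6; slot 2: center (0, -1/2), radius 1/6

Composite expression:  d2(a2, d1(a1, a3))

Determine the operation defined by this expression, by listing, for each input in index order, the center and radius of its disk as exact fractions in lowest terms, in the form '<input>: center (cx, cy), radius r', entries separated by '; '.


a1: center (1/12, -13/24), radius 1/60; a2: center (0, 0), radius 1/6; a3: center (0, -5/12), radius 1/54

Follow each a-input down from d2: c' goes to c + r*c', radius to r*r'.
input a2: applying the 1 nested substitution gives center (0, 0), radius 1/6
input a1: applying the 2 nested substitutions gives center (1/12, -13/24), radius 1/60
input a3: applying the 2 nested substitutions gives center (0, -5/12), radius 1/54


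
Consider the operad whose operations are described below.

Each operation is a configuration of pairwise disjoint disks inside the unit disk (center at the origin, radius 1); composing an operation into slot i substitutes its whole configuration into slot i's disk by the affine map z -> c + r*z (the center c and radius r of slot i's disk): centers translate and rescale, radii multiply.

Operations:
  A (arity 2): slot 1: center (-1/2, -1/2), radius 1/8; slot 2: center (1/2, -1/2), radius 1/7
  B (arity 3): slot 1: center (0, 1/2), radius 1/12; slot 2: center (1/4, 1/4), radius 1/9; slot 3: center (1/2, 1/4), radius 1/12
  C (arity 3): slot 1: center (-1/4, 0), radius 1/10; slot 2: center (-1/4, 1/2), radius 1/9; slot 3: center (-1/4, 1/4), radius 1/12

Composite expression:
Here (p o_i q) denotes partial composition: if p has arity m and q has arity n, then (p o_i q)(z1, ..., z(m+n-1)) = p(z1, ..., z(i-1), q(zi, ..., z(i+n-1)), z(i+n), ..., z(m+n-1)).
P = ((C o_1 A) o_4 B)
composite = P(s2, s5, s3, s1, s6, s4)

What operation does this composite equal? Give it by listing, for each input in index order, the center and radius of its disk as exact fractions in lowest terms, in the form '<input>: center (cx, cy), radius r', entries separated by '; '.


s1: center (-1/4, 7/24), radius 1/144; s2: center (-3/10, -1/20), radius 1/80; s3: center (-1/4, 1/2), radius 1/9; s4: center (-5/24, 13/48), radius 1/144; s5: center (-1/5, -1/20), radius 1/70; s6: center (-11/48, 13/48), radius 1/108

Affine substitution under C: radii multiply and s-centers shift.
input s2: applying the 2 nested substitutions gives center (-3/10, -1/20), radius 1/80
input s5: applying the 2 nested substitutions gives center (-1/5, -1/20), radius 1/70
input s3: applying the 1 nested substitution gives center (-1/4, 1/2), radius 1/9
input s1: applying the 2 nested substitutions gives center (-1/4, 7/24), radius 1/144
input s6: applying the 2 nested substitutions gives center (-11/48, 13/48), radius 1/108
input s4: applying the 2 nested substitutions gives center (-5/24, 13/48), radius 1/144


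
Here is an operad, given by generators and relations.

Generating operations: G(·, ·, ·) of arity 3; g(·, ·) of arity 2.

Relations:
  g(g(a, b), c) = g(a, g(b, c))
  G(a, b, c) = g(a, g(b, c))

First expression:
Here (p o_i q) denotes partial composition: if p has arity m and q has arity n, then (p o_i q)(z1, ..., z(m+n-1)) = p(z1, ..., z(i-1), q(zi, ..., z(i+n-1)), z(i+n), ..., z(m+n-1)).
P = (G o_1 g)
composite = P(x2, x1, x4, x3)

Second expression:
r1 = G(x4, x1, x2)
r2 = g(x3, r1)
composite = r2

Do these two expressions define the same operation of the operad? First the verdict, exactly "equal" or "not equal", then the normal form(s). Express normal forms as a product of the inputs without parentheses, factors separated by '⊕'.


In normal form, the first expression is x2 ⊕ x1 ⊕ x4 ⊕ x3
In normal form, the second expression is x3 ⊕ x4 ⊕ x1 ⊕ x2
They disagree, so not equal.

not equal; the first gives x2 ⊕ x1 ⊕ x4 ⊕ x3 and the second x3 ⊕ x4 ⊕ x1 ⊕ x2


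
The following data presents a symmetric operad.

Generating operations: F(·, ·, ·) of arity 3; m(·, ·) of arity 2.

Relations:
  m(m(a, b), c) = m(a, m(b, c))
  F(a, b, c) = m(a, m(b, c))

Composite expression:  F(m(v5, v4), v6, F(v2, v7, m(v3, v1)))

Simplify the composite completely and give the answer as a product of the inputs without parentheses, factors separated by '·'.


Associativity of F dissolves the nesting; only the v-input order survives.
m(v5, v4) collapses to v5 · v4
m(v3, v1) collapses to v3 · v1
F(v2, v7, m(v3, v1)) collapses to v2 · v7 · v3 · v1
F(m(v5, v4), v6, F(v2, v7, m(v3, v1))) collapses to v5 · v4 · v6 · v2 · v7 · v3 · v1

v5 · v4 · v6 · v2 · v7 · v3 · v1


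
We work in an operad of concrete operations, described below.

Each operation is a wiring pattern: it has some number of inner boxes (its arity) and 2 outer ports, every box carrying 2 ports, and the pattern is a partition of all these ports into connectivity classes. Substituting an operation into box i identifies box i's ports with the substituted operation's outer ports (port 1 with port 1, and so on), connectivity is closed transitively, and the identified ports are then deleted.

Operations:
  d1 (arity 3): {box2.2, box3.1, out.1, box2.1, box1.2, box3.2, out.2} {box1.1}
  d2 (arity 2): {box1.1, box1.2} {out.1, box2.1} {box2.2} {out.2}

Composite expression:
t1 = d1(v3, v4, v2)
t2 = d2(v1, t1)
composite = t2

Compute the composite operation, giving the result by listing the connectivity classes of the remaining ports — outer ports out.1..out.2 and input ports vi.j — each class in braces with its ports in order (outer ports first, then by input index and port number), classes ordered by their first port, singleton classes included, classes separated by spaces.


{out.1, v2.1, v2.2, v3.2, v4.1, v4.2} {out.2} {v1.1, v1.2} {v3.1}

Reachability decides: close wires over d2-identified ports.
stage d1: inputs (v3, v4, v2), connectivity {out.1, out.2, v2.1, v2.2, v3.2, v4.1, v4.2} {v3.1}, out.j its boundary
stage d2: inputs (v1, v3, v4, v2), connectivity {out.1, v2.1, v2.2, v3.2, v4.1, v4.2} {out.2} {v1.1, v1.2} {v3.1}, out.j its boundary


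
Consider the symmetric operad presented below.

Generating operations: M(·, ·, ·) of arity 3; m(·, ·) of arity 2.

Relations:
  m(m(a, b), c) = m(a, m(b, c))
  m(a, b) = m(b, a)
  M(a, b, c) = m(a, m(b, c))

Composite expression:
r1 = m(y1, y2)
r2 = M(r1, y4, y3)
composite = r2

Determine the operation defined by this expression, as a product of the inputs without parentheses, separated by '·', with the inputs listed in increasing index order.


With M associative and commutative, the y-input set is all that matters.
m(y1, y2) flattens to y1 · y2
M(m(y1, y2), y4, y3) flattens to y1 · y2 · y4 · y3
putting the inputs in ascending order: y1 · y2 · y3 · y4

y1 · y2 · y3 · y4


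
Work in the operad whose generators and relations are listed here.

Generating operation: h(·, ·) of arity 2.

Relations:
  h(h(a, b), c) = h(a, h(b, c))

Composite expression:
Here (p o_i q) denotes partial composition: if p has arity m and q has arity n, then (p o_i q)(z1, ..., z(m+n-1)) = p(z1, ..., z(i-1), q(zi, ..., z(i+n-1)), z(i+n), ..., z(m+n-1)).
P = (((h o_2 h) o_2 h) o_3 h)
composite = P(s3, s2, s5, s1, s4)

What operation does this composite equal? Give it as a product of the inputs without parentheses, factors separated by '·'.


s3 · s2 · s5 · s1 · s4

Every regrouping of h is equal, so read the s-inputs in written order.
h(s5, s1) collapses to s5 · s1
h(s2, h(s5, s1)) collapses to s2 · s5 · s1
h(h(s2, h(s5, s1)), s4) collapses to s2 · s5 · s1 · s4
h(s3, h(h(s2, h(s5, s1)), s4)) collapses to s3 · s2 · s5 · s1 · s4


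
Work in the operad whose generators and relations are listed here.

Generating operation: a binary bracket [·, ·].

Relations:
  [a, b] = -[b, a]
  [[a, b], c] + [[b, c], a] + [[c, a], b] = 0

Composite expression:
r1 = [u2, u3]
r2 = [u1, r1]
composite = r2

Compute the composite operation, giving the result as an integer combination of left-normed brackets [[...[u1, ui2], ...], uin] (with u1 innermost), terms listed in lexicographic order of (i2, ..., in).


[[u1, u2], u3] - [[u1, u3], u2]

In the tensor algebra, words opening u1 carry the u1-anchored form.
Composite bracket: [u1, [u2, u3]]
Expanding via [a, b] = ab - ba: 4 signed words (2^2 = 4).
Keep just the words that open with u1:
  u1u2u3 (sign +1) contributes +[[u1, u2], u3]
  u1u3u2 (sign -1) contributes -[[u1, u3], u2]


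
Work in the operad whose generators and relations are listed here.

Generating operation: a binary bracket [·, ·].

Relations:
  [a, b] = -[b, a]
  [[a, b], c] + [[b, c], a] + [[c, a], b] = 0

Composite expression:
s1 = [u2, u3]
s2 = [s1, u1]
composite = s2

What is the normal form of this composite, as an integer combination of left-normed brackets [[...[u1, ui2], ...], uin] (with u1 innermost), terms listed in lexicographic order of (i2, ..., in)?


-[[u1, u2], u3] + [[u1, u3], u2]

Antisymmetry and Jacobi reduce to u1-anchored left-normed brackets.
Composite bracket: [[u2, u3], u1]
Under [a, b] = ab - ba we get 4 signed associative words (2^2 = 4).
Words beginning with u1 determine it all:
  from u1u2u3, sign -1: term -[[u1, u2], u3]
  from u1u3u2, sign +1: term +[[u1, u3], u2]


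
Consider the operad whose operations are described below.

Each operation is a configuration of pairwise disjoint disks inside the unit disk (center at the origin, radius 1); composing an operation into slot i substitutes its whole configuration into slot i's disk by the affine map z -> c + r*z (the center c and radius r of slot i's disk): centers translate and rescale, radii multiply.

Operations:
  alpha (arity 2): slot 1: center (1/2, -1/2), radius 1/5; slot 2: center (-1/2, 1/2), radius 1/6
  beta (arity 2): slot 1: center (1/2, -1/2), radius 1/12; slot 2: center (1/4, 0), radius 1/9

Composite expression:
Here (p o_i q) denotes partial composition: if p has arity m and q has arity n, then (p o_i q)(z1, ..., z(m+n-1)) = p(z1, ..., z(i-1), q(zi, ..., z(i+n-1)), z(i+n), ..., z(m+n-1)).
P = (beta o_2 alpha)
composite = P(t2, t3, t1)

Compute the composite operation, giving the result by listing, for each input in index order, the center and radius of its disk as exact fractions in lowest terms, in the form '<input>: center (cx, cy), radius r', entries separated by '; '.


Each t-disk chains the slot maps above it in beta; radii multiply.
input t2: applying the 1 nested substitution gives center (1/2, -1/2), radius 1/12
input t3: applying the 2 nested substitutions gives center (11/36, -1/18), radius 1/45
input t1: applying the 2 nested substitutions gives center (7/36, 1/18), radius 1/54

t1: center (7/36, 1/18), radius 1/54; t2: center (1/2, -1/2), radius 1/12; t3: center (11/36, -1/18), radius 1/45


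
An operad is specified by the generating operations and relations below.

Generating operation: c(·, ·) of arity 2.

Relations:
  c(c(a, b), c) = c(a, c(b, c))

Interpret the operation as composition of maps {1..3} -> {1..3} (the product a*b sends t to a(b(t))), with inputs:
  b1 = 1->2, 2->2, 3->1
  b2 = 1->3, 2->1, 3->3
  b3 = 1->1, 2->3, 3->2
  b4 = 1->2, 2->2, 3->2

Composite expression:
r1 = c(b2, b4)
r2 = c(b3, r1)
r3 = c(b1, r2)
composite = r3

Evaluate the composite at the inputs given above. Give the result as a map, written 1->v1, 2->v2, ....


1->2, 2->2, 3->2

c(b2, b4) = 1->1, 2->1, 3->1
c(b3, c(b2, b4)) = 1->1, 2->1, 3->1
c(b1, c(b3, c(b2, b4))) = 1->2, 2->2, 3->2


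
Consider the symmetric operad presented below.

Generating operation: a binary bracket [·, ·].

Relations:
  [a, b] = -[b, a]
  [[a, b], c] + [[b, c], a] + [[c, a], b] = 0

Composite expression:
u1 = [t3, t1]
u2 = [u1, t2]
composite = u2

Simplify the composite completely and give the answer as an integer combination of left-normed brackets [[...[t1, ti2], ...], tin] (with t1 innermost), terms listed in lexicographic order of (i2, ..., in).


A multilinear Lie element is pinned by t1-initial words (t1 innermost).
Composite bracket: [[t3, t1], t2]
The bracket unfolds into 4 signed words via [a, b] = ab - ba (2^2 = 4).
Only words starting with t1 matter:
  sign of t1t3t2 is -1, so it contributes -[[t1, t3], t2]

-[[t1, t3], t2]


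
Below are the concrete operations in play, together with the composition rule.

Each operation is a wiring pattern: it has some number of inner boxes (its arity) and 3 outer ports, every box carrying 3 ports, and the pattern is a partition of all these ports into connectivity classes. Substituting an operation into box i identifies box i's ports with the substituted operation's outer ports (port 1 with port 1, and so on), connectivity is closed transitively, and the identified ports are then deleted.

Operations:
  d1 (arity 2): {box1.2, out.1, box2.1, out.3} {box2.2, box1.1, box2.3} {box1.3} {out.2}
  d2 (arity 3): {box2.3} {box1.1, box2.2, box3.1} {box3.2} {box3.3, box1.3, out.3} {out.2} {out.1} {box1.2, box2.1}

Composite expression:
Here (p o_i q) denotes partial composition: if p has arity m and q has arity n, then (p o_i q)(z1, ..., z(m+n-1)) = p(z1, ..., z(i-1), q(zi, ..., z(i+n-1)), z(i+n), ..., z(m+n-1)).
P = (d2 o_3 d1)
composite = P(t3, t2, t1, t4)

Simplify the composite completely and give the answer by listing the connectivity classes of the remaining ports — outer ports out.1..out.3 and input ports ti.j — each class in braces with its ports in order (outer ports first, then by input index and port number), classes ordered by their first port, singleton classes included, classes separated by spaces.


{out.1} {out.2} {out.3, t1.2, t2.2, t3.1, t3.3, t4.1} {t1.1, t4.2, t4.3} {t1.3} {t2.1, t3.2} {t2.3}

Treat the ports identified at d2 as solder joints: merge, then drop.
composing d1 on (t1, t4), with out.j its own outer ports: {out.1, out.3, t1.2, t4.1} {out.2} {t1.1, t4.2, t4.3} {t1.3}
composing d2 on (t3, t2, t1, t4), with out.j its own outer ports: {out.1} {out.2} {out.3, t1.2, t2.2, t3.1, t3.3, t4.1} {t1.1, t4.2, t4.3} {t1.3} {t2.1, t3.2} {t2.3}


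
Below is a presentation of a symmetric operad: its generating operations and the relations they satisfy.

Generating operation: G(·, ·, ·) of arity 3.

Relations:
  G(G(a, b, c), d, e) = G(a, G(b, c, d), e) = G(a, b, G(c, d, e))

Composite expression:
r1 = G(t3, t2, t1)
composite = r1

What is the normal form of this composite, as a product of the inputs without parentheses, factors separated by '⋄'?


t3 ⋄ t2 ⋄ t1

All parenthesizations of G agree; list the t-inputs left to right.
G(t3, t2, t1) unparenthesizes to t3 ⋄ t2 ⋄ t1
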